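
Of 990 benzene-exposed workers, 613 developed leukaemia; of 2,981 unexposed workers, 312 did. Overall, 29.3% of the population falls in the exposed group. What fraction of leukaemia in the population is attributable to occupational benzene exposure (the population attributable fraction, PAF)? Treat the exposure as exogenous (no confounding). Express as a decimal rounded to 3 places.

PAF ≈ 0.590

p₁ = P(outcome | exposed) = 613/990 = 0.61919
p₀ = P(outcome | unexposed) = 312/2981 = 0.10466
Overall risk P(Y=1) = π·p₁ + (1−π)·p₀ = 0.293×0.61919 + 0.707×0.10466 = 0.25542.
Under exogeneity, PAF = [P(Y=1) − p₀] / P(Y=1).
PAF = (0.25542 − 0.10466) / 0.25542 ≈ 0.5902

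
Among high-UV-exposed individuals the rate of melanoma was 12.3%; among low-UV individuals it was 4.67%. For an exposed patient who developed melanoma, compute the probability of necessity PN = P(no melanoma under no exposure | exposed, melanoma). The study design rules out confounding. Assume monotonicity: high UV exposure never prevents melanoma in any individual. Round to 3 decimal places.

PN ≈ 0.620

p₁ = 0.123, p₀ = 0.0467.
Under exogeneity and monotonicity, PN = (p₁ − p₀) / p₁.
PN = (0.123 − 0.0467) / 0.123 = 0.0763 / 0.123 ≈ 0.6203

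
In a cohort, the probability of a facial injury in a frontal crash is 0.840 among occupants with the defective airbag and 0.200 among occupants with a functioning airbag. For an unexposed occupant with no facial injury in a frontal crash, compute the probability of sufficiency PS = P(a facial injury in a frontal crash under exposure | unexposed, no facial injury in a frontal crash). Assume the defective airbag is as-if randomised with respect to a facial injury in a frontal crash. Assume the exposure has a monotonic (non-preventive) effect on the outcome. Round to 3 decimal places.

Let p₁ = 0.84, p₀ = 0.2.
Under exogeneity and monotonicity, PS = (p₁ − p₀) / (1 − p₀).
PS = (0.84 − 0.2) / (1 − 0.2) = 0.64 / 0.8 ≈ 0.8000

PS ≈ 0.800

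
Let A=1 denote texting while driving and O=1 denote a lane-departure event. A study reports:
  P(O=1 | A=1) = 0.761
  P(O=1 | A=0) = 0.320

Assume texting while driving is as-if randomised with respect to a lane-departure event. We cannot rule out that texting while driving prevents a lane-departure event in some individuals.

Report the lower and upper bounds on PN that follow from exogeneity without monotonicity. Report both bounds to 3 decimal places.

Let p₁ = 0.761, p₀ = 0.32.
Under exogeneity alone the bounds on PN are max{0,(p₁−p₀)/p₁} ≤ PN ≤ min{1,(1−p₀)/p₁}.
  lower = (p₁ − p₀)/p₁ = 0.441 / 0.761 ≈ 0.5795
  upper = min{1, (1 − p₀)/p₁} = 0.68 / 0.761 ≈ 0.8936

0.580 ≤ PN ≤ 0.894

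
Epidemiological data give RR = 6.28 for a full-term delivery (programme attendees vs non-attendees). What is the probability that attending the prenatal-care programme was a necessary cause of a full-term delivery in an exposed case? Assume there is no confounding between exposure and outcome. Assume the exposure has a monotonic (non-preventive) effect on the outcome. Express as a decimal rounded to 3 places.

Under exogeneity and monotonicity, PN = (RR − 1) / RR = 1 − 1/RR.
PN = (6.28 − 1) / 6.28 = 5.28 / 6.28 ≈ 0.8408

PN ≈ 0.841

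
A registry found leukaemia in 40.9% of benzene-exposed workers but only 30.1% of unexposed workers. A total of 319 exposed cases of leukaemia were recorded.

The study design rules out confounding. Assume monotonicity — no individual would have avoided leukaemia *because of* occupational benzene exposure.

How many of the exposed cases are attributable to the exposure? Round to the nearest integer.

p₁ = 0.409, p₀ = 0.301.
PN = (p₁ − p₀)/p₁ = (0.409 − 0.301) / 0.409 ≈ 0.26406.
Attributable cases ≈ PN × (exposed cases) = 0.26406 × 319 ≈ 84.23.

about 84 cases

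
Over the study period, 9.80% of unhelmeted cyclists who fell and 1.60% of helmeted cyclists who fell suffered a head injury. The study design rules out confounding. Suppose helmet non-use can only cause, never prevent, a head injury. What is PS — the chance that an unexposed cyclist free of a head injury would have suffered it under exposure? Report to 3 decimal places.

PS ≈ 0.083

p₁ = 0.098, p₀ = 0.016.
Under exogeneity and monotonicity, PS = (p₁ − p₀) / (1 − p₀).
PS = (0.098 − 0.016) / (1 − 0.016) = 0.082 / 0.984 ≈ 0.0833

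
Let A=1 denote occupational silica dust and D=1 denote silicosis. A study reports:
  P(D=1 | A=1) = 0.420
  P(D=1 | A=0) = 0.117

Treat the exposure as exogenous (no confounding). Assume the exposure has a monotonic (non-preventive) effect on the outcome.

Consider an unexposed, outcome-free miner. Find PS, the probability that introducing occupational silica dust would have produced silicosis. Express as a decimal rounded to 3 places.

Let p₁ = 0.42, p₀ = 0.117.
Under exogeneity and monotonicity, PS = (p₁ − p₀) / (1 − p₀).
PS = (0.42 − 0.117) / (1 − 0.117) = 0.303 / 0.883 ≈ 0.3431

PS ≈ 0.343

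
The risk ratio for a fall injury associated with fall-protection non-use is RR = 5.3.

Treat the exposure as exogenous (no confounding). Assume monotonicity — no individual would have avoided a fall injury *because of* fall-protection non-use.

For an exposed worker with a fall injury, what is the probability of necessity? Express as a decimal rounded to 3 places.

Under exogeneity and monotonicity, PN = (RR − 1) / RR = 1 − 1/RR.
PN = (5.3 − 1) / 5.3 = 4.3 / 5.3 ≈ 0.8113

PN ≈ 0.811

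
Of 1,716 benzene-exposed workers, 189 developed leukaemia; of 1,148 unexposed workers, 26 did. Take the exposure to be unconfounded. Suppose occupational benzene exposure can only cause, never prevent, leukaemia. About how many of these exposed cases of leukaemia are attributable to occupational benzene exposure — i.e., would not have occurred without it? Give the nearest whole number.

about 150 cases

p₁ = P(outcome | exposed) = 189/1716 = 0.11014
p₀ = P(outcome | unexposed) = 26/1148 = 0.022648
PN = (p₁ − p₀)/p₁ = (0.11014 − 0.022648) / 0.11014 ≈ 0.79437.
Attributable cases ≈ PN × (exposed cases) = 0.79437 × 189 ≈ 150.14.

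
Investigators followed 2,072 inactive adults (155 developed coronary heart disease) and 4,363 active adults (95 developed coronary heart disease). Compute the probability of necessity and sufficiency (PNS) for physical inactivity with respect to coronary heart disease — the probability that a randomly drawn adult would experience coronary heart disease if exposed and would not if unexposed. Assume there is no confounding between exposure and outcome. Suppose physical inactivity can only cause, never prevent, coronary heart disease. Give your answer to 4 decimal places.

PNS ≈ 0.0530

p₁ = P(outcome | exposed) = 155/2072 = 0.074807
p₀ = P(outcome | unexposed) = 95/4363 = 0.021774
Under exogeneity and monotonicity, PNS = p₁ − p₀.
PNS = 0.074807 − 0.021774 = 0.053033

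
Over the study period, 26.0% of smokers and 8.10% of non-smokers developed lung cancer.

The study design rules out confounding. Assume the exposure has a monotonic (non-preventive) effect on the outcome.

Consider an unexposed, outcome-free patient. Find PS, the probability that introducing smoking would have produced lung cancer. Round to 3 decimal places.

PS ≈ 0.195

p₁ = 0.26, p₀ = 0.081.
Under exogeneity and monotonicity, PS = (p₁ − p₀) / (1 − p₀).
PS = (0.26 − 0.081) / (1 − 0.081) = 0.179 / 0.919 ≈ 0.1948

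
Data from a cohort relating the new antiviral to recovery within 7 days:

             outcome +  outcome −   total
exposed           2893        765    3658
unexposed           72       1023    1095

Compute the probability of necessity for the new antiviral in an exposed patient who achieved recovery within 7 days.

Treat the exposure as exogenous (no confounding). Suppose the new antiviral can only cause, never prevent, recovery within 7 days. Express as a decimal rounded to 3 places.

PN ≈ 0.917

p₁ = P(outcome | exposed) = 2893/3658 = 0.79087
p₀ = P(outcome | unexposed) = 72/1095 = 0.065753
Under exogeneity and monotonicity, PN = (p₁ − p₀) / p₁.
PN = (0.79087 − 0.065753) / 0.79087 = 0.72512 / 0.79087 ≈ 0.9169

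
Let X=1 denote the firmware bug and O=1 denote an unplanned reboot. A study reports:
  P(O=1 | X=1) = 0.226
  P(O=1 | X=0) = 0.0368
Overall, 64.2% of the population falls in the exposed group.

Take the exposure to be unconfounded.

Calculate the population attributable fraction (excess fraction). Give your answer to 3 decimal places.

Let p₁ = 0.226, p₀ = 0.0368.
Overall risk P(Y=1) = π·p₁ + (1−π)·p₀ = 0.642×0.226 + 0.358×0.0368 = 0.15827.
Under exogeneity, PAF = [P(Y=1) − p₀] / P(Y=1).
PAF = (0.15827 − 0.0368) / 0.15827 ≈ 0.7675

PAF ≈ 0.767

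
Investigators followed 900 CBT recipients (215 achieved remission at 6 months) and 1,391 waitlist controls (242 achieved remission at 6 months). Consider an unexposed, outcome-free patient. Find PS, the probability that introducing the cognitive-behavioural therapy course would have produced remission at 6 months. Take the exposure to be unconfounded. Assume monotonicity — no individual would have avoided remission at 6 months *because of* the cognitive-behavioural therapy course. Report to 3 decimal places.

p₁ = P(outcome | exposed) = 215/900 = 0.23889
p₀ = P(outcome | unexposed) = 242/1391 = 0.17398
Under exogeneity and monotonicity, PS = (p₁ − p₀) / (1 − p₀).
PS = (0.23889 − 0.17398) / (1 − 0.17398) = 0.064913 / 0.82602 ≈ 0.0786

PS ≈ 0.079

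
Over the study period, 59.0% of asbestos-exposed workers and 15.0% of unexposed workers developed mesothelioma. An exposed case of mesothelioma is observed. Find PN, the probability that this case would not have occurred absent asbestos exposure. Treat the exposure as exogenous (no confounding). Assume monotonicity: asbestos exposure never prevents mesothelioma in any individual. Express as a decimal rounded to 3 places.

PN ≈ 0.746

p₁ = 0.59, p₀ = 0.15.
Under exogeneity and monotonicity, PN = (p₁ − p₀) / p₁.
PN = (0.59 − 0.15) / 0.59 = 0.44 / 0.59 ≈ 0.7458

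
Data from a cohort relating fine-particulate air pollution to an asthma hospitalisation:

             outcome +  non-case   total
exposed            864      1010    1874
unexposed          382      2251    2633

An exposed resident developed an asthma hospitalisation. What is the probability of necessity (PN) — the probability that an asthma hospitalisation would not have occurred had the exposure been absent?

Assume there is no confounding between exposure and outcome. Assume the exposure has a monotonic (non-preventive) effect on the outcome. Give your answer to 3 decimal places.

p₁ = P(outcome | exposed) = 864/1874 = 0.46105
p₀ = P(outcome | unexposed) = 382/2633 = 0.14508
Under exogeneity and monotonicity, PN = (p₁ − p₀) / p₁.
PN = (0.46105 − 0.14508) / 0.46105 = 0.31596 / 0.46105 ≈ 0.6853

PN ≈ 0.685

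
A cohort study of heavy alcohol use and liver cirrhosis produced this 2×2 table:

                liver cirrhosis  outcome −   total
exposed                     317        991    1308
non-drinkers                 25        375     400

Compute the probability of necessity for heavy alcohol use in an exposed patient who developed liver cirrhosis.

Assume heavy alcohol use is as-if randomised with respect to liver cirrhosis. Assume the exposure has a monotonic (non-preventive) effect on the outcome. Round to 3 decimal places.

p₁ = P(outcome | exposed) = 317/1308 = 0.24235
p₀ = P(outcome | unexposed) = 25/400 = 0.0625
Under exogeneity and monotonicity, PN = (p₁ − p₀) / p₁.
PN = (0.24235 − 0.0625) / 0.24235 = 0.17985 / 0.24235 ≈ 0.7421

PN ≈ 0.742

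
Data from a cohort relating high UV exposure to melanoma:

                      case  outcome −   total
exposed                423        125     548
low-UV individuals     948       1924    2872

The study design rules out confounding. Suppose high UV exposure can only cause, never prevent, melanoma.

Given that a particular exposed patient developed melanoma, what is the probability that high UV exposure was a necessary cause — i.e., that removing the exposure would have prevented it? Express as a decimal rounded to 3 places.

p₁ = P(outcome | exposed) = 423/548 = 0.7719
p₀ = P(outcome | unexposed) = 948/2872 = 0.33008
Under exogeneity and monotonicity, PN = (p₁ − p₀) / p₁.
PN = (0.7719 − 0.33008) / 0.7719 = 0.44181 / 0.7719 ≈ 0.5724

PN ≈ 0.572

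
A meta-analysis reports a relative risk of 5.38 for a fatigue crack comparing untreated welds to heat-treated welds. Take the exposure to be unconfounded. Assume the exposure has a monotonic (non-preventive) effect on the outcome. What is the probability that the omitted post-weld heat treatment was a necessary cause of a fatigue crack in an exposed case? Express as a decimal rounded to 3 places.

Under exogeneity and monotonicity, PN = (RR − 1) / RR = 1 − 1/RR.
PN = (5.38 − 1) / 5.38 = 4.38 / 5.38 ≈ 0.8141

PN ≈ 0.814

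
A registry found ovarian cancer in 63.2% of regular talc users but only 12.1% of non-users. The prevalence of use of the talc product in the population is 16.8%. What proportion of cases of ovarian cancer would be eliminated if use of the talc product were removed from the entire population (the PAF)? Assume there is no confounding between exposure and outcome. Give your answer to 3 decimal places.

p₁ = 0.632, p₀ = 0.121.
Overall risk P(Y=1) = π·p₁ + (1−π)·p₀ = 0.168×0.632 + 0.832×0.121 = 0.20685.
Under exogeneity, PAF = [P(Y=1) − p₀] / P(Y=1).
PAF = (0.20685 − 0.121) / 0.20685 ≈ 0.4150

PAF ≈ 0.415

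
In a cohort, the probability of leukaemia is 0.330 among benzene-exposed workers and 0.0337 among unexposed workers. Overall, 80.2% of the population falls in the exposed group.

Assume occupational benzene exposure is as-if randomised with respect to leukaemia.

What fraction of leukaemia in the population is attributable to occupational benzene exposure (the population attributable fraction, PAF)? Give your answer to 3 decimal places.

PAF ≈ 0.876

Let p₁ = 0.33, p₀ = 0.0337.
Overall risk P(Y=1) = π·p₁ + (1−π)·p₀ = 0.802×0.33 + 0.198×0.0337 = 0.27133.
Under exogeneity, PAF = [P(Y=1) − p₀] / P(Y=1).
PAF = (0.27133 − 0.0337) / 0.27133 ≈ 0.8758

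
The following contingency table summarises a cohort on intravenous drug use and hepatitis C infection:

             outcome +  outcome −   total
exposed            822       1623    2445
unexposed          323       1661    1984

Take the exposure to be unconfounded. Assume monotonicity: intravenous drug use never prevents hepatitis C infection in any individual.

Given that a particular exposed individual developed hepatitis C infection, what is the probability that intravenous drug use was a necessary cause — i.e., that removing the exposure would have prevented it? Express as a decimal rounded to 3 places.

PN ≈ 0.516

p₁ = P(outcome | exposed) = 822/2445 = 0.3362
p₀ = P(outcome | unexposed) = 323/1984 = 0.1628
Under exogeneity and monotonicity, PN = (p₁ − p₀)/p₁.
PN = (0.3362 − 0.1628) / 0.3362 ≈ 0.5158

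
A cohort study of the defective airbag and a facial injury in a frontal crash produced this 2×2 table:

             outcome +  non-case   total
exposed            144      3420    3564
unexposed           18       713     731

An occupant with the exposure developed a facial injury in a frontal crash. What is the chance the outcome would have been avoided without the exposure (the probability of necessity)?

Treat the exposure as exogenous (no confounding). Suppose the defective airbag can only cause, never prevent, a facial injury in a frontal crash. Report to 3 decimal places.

PN ≈ 0.391

p₁ = P(outcome | exposed) = 144/3564 = 0.040404
p₀ = P(outcome | unexposed) = 18/731 = 0.024624
Under exogeneity and monotonicity, PN = (p₁ − p₀) / p₁.
PN = (0.040404 − 0.024624) / 0.040404 = 0.01578 / 0.040404 ≈ 0.3906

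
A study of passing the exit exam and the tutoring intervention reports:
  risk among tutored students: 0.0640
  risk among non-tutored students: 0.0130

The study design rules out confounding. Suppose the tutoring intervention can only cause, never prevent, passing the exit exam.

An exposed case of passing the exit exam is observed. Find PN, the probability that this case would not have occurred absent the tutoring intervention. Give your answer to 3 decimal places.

PN ≈ 0.797

Let p₁ = 0.064, p₀ = 0.013.
Under exogeneity and monotonicity, PN = (p₁ − p₀) / p₁.
PN = (0.064 − 0.013) / 0.064 = 0.051 / 0.064 ≈ 0.7969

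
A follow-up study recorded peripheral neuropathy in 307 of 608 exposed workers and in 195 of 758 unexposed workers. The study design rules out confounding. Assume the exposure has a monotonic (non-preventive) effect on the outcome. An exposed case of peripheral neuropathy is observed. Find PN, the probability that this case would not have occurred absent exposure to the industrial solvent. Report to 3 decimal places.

PN ≈ 0.491

p₁ = P(outcome | exposed) = 307/608 = 0.50493
p₀ = P(outcome | unexposed) = 195/758 = 0.25726
Under exogeneity and monotonicity, PN = (p₁ − p₀) / p₁.
PN = (0.50493 − 0.25726) / 0.50493 = 0.24768 / 0.50493 ≈ 0.4905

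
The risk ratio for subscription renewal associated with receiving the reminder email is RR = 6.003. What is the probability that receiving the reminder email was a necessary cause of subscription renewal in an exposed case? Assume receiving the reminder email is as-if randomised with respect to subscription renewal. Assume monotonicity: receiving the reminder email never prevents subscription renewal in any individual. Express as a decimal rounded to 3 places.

PN ≈ 0.833

Under exogeneity and monotonicity, PN = (RR − 1) / RR = 1 − 1/RR.
PN = (6.003 − 1) / 6.003 = 5.003 / 6.003 ≈ 0.8334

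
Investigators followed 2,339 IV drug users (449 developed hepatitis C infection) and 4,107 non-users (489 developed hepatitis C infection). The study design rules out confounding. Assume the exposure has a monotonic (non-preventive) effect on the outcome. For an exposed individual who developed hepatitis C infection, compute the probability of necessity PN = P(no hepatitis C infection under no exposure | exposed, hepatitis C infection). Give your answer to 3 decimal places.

p₁ = P(outcome | exposed) = 449/2339 = 0.19196
p₀ = P(outcome | unexposed) = 489/4107 = 0.11907
Under exogeneity and monotonicity, PN = (p₁ − p₀) / p₁.
PN = (0.19196 − 0.11907) / 0.19196 = 0.072897 / 0.19196 ≈ 0.3797

PN ≈ 0.380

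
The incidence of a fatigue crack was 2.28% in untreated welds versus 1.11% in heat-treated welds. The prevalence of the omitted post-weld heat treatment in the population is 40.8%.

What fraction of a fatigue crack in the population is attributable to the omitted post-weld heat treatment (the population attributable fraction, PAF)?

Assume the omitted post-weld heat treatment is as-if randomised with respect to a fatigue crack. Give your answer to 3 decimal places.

p₁ = 0.0228, p₀ = 0.0111.
Overall risk P(Y=1) = π·p₁ + (1−π)·p₀ = 0.408×0.0228 + 0.592×0.0111 = 0.015874.
Under exogeneity, PAF = [P(Y=1) − p₀] / P(Y=1).
PAF = (0.015874 − 0.0111) / 0.015874 ≈ 0.3007

PAF ≈ 0.301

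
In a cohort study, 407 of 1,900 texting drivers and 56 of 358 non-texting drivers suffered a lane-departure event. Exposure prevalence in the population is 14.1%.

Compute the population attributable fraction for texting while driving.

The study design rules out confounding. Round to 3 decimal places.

p₁ = P(outcome | exposed) = 407/1900 = 0.21421
p₀ = P(outcome | unexposed) = 56/358 = 0.15642
Overall risk P(Y=1) = π·p₁ + (1−π)·p₀ = 0.141×0.21421 + 0.859×0.15642 = 0.16457.
Under exogeneity, PAF = [P(Y=1) − p₀] / P(Y=1).
PAF = (0.16457 − 0.15642) / 0.16457 ≈ 0.0495

PAF ≈ 0.050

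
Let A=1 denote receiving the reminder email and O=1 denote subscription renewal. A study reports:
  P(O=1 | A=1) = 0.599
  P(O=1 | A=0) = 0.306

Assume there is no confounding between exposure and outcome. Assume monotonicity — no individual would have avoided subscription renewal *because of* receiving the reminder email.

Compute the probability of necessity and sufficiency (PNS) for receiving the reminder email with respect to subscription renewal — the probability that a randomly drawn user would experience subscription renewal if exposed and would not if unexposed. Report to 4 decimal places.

Let p₁ = 0.599, p₀ = 0.306.
Under exogeneity and monotonicity, PNS = p₁ − p₀.
PNS = 0.599 − 0.306 = 0.293

PNS ≈ 0.2930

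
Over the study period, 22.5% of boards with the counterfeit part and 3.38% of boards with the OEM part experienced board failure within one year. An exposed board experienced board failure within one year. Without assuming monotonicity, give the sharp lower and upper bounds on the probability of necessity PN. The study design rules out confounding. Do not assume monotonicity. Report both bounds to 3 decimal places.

p₁ = 0.225, p₀ = 0.0338.
Under exogeneity alone the bounds on PN are max{0,(p₁−p₀)/p₁} ≤ PN ≤ min{1,(1−p₀)/p₁}.
  lower = (p₁ − p₀)/p₁ = 0.1912 / 0.225 ≈ 0.8498
  upper = min{1, (1 − p₀)/p₁} = 0.9662 / 0.225 ≈ 4.2942 → capped at 1

0.850 ≤ PN ≤ 1.000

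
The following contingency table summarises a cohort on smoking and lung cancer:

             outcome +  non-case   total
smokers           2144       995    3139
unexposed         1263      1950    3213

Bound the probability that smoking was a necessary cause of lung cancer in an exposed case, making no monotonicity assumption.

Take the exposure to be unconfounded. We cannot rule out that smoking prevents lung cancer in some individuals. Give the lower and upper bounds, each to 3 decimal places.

0.424 ≤ PN ≤ 0.889

p₁ = P(outcome | exposed) = 2144/3139 = 0.68302
p₀ = P(outcome | unexposed) = 1263/3213 = 0.39309
Under exogeneity alone the bounds on PN are max{0,(p₁−p₀)/p₁} ≤ PN ≤ min{1,(1−p₀)/p₁}.
  lower = (p₁ − p₀)/p₁ = 0.28993 / 0.68302 ≈ 0.4245
  upper = min{1, (1 − p₀)/p₁} = 0.60691 / 0.68302 ≈ 0.8886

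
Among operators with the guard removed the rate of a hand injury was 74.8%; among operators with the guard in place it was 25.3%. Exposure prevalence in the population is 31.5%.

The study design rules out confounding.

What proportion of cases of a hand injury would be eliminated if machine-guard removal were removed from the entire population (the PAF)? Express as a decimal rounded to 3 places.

PAF ≈ 0.381

p₁ = 0.748, p₀ = 0.253.
Overall risk P(Y=1) = π·p₁ + (1−π)·p₀ = 0.315×0.748 + 0.685×0.253 = 0.40892.
Under exogeneity, PAF = [P(Y=1) − p₀] / P(Y=1).
PAF = (0.40892 − 0.253) / 0.40892 ≈ 0.3813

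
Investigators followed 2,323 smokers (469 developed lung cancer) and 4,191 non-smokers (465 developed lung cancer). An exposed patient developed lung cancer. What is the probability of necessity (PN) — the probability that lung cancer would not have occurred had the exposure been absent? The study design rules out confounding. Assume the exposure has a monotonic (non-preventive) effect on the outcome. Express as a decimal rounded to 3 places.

PN ≈ 0.450

p₁ = P(outcome | exposed) = 469/2323 = 0.20189
p₀ = P(outcome | unexposed) = 465/4191 = 0.11095
Under exogeneity and monotonicity, PN = (p₁ − p₀) / p₁.
PN = (0.20189 − 0.11095) / 0.20189 = 0.090942 / 0.20189 ≈ 0.4504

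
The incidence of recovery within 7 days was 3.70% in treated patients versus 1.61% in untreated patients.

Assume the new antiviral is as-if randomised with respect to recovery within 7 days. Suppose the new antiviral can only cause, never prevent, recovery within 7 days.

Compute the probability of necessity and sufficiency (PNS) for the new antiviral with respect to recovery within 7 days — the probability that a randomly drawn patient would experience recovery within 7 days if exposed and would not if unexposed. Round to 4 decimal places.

PNS ≈ 0.0209

p₁ = 0.037, p₀ = 0.0161.
Under exogeneity and monotonicity, PNS = p₁ − p₀.
PNS = 0.037 − 0.0161 = 0.0209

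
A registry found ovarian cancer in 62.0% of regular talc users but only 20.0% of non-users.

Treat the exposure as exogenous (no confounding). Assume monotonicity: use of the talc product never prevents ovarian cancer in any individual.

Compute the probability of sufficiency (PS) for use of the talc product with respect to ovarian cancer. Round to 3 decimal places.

p₁ = 0.62, p₀ = 0.2.
Under exogeneity and monotonicity, PS = (p₁ − p₀) / (1 − p₀).
PS = (0.62 − 0.2) / (1 − 0.2) = 0.42 / 0.8 ≈ 0.5250

PS ≈ 0.525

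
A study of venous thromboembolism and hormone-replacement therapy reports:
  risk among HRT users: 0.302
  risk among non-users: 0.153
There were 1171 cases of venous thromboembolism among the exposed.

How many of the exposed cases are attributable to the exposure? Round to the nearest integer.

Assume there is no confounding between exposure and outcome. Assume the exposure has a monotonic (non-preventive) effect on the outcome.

Let p₁ = 0.302, p₀ = 0.153.
PN = (p₁ − p₀)/p₁ = (0.302 − 0.153) / 0.302 ≈ 0.49338.
Attributable cases ≈ PN × (exposed cases) = 0.49338 × 1171 ≈ 577.75.

about 578 cases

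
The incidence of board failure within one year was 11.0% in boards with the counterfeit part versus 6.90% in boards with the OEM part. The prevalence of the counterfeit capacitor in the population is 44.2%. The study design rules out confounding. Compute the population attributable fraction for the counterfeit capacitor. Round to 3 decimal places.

p₁ = 0.11, p₀ = 0.069.
Overall risk P(Y=1) = π·p₁ + (1−π)·p₀ = 0.442×0.11 + 0.558×0.069 = 0.087122.
Under exogeneity, PAF = [P(Y=1) − p₀] / P(Y=1).
PAF = (0.087122 − 0.069) / 0.087122 ≈ 0.2080

PAF ≈ 0.208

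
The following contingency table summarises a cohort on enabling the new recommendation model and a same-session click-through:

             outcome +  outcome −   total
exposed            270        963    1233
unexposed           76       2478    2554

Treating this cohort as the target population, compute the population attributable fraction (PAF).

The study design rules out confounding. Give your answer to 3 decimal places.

p₁ = P(outcome | exposed) = 270/1233 = 0.21898
p₀ = P(outcome | unexposed) = 76/2554 = 0.029757
Exposure prevalence π = 1233/3787 = 0.32559; overall risk P(Y=1) = 0.091365.
Under exogeneity, PAF = [P(Y=1) − p₀]/P(Y=1).
PAF = (0.091365 − 0.029757) / 0.091365 ≈ 0.6743

PAF ≈ 0.674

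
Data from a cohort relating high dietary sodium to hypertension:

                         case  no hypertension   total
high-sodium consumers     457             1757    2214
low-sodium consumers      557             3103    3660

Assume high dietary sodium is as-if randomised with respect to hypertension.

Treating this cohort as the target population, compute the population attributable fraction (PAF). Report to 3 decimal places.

p₁ = P(outcome | exposed) = 457/2214 = 0.20641
p₀ = P(outcome | unexposed) = 557/3660 = 0.15219
Exposure prevalence π = 2214/5874 = 0.37692; overall risk P(Y=1) = 0.17263.
Under exogeneity, PAF = [P(Y=1) − p₀]/P(Y=1).
PAF = (0.17263 − 0.15219) / 0.17263 ≈ 0.1184

PAF ≈ 0.118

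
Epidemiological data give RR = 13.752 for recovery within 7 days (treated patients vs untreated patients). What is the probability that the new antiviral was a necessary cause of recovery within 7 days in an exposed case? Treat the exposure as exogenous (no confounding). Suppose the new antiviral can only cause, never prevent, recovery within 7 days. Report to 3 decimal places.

PN ≈ 0.927

Under exogeneity and monotonicity, PN = (RR − 1) / RR = 1 − 1/RR.
PN = (13.752 − 1) / 13.752 = 12.75 / 13.752 ≈ 0.9273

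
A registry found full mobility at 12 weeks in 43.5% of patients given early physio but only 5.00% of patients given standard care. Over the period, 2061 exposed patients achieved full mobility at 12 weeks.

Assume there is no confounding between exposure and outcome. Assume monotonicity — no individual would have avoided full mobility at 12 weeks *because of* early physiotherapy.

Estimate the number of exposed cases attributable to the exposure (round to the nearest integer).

p₁ = 0.435, p₀ = 0.05.
PN = (p₁ − p₀)/p₁ = (0.435 − 0.05) / 0.435 ≈ 0.88506.
Attributable cases ≈ PN × (exposed cases) = 0.88506 × 2061 ≈ 1824.10.

about 1824 cases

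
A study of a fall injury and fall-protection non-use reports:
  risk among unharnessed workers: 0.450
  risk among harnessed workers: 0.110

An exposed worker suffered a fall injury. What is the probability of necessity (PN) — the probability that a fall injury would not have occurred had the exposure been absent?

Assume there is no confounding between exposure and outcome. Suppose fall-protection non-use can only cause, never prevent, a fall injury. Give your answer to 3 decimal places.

PN ≈ 0.756

Let p₁ = 0.45, p₀ = 0.11.
Under exogeneity and monotonicity, PN = (p₁ − p₀) / p₁.
PN = (0.45 − 0.11) / 0.45 = 0.34 / 0.45 ≈ 0.7556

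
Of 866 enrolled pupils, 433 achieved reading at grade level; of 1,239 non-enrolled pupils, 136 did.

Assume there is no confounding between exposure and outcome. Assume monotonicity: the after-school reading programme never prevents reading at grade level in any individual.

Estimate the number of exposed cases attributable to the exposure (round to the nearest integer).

p₁ = P(outcome | exposed) = 433/866 = 0.5
p₀ = P(outcome | unexposed) = 136/1239 = 0.10977
PN = (p₁ − p₀)/p₁ = (0.5 − 0.10977) / 0.5 ≈ 0.78047.
Attributable cases ≈ PN × (exposed cases) = 0.78047 × 433 ≈ 337.94.

about 338 cases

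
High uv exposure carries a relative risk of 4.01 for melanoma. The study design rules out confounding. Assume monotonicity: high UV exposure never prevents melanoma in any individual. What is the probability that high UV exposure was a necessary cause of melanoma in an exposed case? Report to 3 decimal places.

PN ≈ 0.751

Under exogeneity and monotonicity, PN = (RR − 1) / RR = 1 − 1/RR.
PN = (4.01 − 1) / 4.01 = 3.01 / 4.01 ≈ 0.7506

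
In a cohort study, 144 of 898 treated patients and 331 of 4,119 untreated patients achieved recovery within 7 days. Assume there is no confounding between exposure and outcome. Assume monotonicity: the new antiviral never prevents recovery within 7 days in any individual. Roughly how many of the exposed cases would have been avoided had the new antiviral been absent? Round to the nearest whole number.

about 72 cases

p₁ = P(outcome | exposed) = 144/898 = 0.16036
p₀ = P(outcome | unexposed) = 331/4119 = 0.080359
PN = (p₁ − p₀)/p₁ = (0.16036 − 0.080359) / 0.16036 ≈ 0.49887.
Attributable cases ≈ PN × (exposed cases) = 0.49887 × 144 ≈ 71.84.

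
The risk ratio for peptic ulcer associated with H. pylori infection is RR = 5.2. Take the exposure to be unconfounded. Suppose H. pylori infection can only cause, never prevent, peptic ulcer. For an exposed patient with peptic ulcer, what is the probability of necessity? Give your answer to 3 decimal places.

PN ≈ 0.808

Under exogeneity and monotonicity, PN = (RR − 1) / RR = 1 − 1/RR.
PN = (5.2 − 1) / 5.2 = 4.2 / 5.2 ≈ 0.8077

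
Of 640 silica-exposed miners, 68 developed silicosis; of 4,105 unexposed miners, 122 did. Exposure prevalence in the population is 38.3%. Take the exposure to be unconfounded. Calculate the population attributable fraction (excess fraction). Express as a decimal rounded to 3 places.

p₁ = P(outcome | exposed) = 68/640 = 0.10625
p₀ = P(outcome | unexposed) = 122/4105 = 0.02972
Overall risk P(Y=1) = π·p₁ + (1−π)·p₀ = 0.383×0.10625 + 0.617×0.02972 = 0.059031.
Under exogeneity, PAF = [P(Y=1) − p₀] / P(Y=1).
PAF = (0.059031 − 0.02972) / 0.059031 ≈ 0.4965

PAF ≈ 0.497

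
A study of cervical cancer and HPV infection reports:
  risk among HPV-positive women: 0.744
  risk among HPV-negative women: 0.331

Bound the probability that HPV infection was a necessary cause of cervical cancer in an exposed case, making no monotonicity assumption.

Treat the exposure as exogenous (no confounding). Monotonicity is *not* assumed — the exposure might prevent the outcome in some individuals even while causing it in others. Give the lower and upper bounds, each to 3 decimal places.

0.555 ≤ PN ≤ 0.899

Let p₁ = 0.744, p₀ = 0.331.
Under exogeneity alone the bounds on PN are max{0,(p₁−p₀)/p₁} ≤ PN ≤ min{1,(1−p₀)/p₁}.
  lower = (p₁ − p₀)/p₁ = 0.413 / 0.744 ≈ 0.5551
  upper = min{1, (1 − p₀)/p₁} = 0.669 / 0.744 ≈ 0.8992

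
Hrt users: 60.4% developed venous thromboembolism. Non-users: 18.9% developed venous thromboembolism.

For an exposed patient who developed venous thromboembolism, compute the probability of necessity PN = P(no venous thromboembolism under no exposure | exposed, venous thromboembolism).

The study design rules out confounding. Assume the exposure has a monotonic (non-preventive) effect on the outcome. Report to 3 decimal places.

p₁ = 0.604, p₀ = 0.189.
Under exogeneity and monotonicity, PN = (p₁ − p₀) / p₁.
PN = (0.604 − 0.189) / 0.604 = 0.415 / 0.604 ≈ 0.6871

PN ≈ 0.687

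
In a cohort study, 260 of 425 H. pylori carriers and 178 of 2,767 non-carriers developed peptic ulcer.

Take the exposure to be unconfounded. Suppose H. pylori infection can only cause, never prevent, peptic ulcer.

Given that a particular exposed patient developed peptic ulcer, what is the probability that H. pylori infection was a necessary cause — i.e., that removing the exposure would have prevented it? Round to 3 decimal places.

p₁ = P(outcome | exposed) = 260/425 = 0.61176
p₀ = P(outcome | unexposed) = 178/2767 = 0.06433
Under exogeneity and monotonicity, PN = (p₁ − p₀) / p₁.
PN = (0.61176 − 0.06433) / 0.61176 = 0.54744 / 0.61176 ≈ 0.8948

PN ≈ 0.895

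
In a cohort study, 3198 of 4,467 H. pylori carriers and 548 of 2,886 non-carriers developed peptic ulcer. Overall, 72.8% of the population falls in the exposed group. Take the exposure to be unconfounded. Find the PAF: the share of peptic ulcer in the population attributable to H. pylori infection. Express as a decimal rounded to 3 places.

p₁ = P(outcome | exposed) = 3198/4467 = 0.71592
p₀ = P(outcome | unexposed) = 548/2886 = 0.18988
Overall risk P(Y=1) = π·p₁ + (1−π)·p₀ = 0.728×0.71592 + 0.272×0.18988 = 0.57284.
Under exogeneity, PAF = [P(Y=1) − p₀] / P(Y=1).
PAF = (0.57284 − 0.18988) / 0.57284 ≈ 0.6685

PAF ≈ 0.669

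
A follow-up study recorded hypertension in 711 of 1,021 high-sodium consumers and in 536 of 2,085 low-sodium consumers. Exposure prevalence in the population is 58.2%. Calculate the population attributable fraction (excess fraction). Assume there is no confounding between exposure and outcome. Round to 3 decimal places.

p₁ = P(outcome | exposed) = 711/1021 = 0.69638
p₀ = P(outcome | unexposed) = 536/2085 = 0.25707
Overall risk P(Y=1) = π·p₁ + (1−π)·p₀ = 0.582×0.69638 + 0.418×0.25707 = 0.51275.
Under exogeneity, PAF = [P(Y=1) − p₀] / P(Y=1).
PAF = (0.51275 − 0.25707) / 0.51275 ≈ 0.4986

PAF ≈ 0.499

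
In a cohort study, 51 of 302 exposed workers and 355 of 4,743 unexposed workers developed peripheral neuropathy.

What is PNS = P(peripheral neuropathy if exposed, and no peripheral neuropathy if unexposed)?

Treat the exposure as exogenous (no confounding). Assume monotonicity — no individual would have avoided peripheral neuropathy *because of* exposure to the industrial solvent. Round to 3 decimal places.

p₁ = P(outcome | exposed) = 51/302 = 0.16887
p₀ = P(outcome | unexposed) = 355/4743 = 0.074847
Under exogeneity and monotonicity, PNS = p₁ − p₀.
PNS = 0.16887 − 0.074847 = 0.094027

PNS ≈ 0.094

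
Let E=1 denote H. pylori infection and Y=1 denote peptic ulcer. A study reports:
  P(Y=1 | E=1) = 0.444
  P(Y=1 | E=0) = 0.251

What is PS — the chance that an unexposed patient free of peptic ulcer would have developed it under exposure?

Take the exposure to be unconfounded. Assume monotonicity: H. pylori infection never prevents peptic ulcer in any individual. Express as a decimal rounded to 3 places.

Let p₁ = 0.444, p₀ = 0.251.
Under exogeneity and monotonicity, PS = (p₁ − p₀) / (1 − p₀).
PS = (0.444 − 0.251) / (1 − 0.251) = 0.193 / 0.749 ≈ 0.2577

PS ≈ 0.258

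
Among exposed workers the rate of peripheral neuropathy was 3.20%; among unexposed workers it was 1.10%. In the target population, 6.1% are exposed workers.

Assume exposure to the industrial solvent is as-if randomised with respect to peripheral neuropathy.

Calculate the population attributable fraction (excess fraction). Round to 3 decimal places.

p₁ = 0.032, p₀ = 0.011.
Overall risk P(Y=1) = π·p₁ + (1−π)·p₀ = 0.061×0.032 + 0.939×0.011 = 0.012281.
Under exogeneity, PAF = [P(Y=1) − p₀] / P(Y=1).
PAF = (0.012281 − 0.011) / 0.012281 ≈ 0.1043

PAF ≈ 0.104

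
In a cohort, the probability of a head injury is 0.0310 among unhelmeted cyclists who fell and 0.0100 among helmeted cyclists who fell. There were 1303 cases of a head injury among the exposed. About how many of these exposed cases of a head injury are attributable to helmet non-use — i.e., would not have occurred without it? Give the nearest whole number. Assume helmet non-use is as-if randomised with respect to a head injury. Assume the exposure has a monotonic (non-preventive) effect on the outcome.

Let p₁ = 0.031, p₀ = 0.01.
PN = (p₁ − p₀)/p₁ = (0.031 − 0.01) / 0.031 ≈ 0.67742.
Attributable cases ≈ PN × (exposed cases) = 0.67742 × 1303 ≈ 882.68.

about 883 cases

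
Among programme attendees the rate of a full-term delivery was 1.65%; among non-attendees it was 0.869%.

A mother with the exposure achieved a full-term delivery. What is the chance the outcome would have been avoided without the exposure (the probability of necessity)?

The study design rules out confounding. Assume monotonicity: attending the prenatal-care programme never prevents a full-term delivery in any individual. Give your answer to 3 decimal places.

PN ≈ 0.473

p₁ = 0.0165, p₀ = 0.00869.
Under exogeneity and monotonicity, PN = (p₁ − p₀) / p₁.
PN = (0.0165 − 0.00869) / 0.0165 = 0.00781 / 0.0165 ≈ 0.4733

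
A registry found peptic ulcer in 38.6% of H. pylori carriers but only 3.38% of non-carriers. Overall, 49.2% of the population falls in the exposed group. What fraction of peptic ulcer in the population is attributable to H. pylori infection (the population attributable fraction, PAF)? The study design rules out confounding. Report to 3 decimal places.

p₁ = 0.386, p₀ = 0.0338.
Overall risk P(Y=1) = π·p₁ + (1−π)·p₀ = 0.492×0.386 + 0.508×0.0338 = 0.20708.
Under exogeneity, PAF = [P(Y=1) − p₀] / P(Y=1).
PAF = (0.20708 − 0.0338) / 0.20708 ≈ 0.8368

PAF ≈ 0.837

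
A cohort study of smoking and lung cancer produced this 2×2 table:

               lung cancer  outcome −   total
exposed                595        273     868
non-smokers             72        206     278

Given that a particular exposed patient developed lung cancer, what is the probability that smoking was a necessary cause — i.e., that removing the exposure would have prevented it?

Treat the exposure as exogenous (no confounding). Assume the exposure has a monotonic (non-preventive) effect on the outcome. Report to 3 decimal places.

p₁ = P(outcome | exposed) = 595/868 = 0.68548
p₀ = P(outcome | unexposed) = 72/278 = 0.25899
Under exogeneity and monotonicity, PN = (p₁ − p₀)/p₁.
PN = (0.68548 − 0.25899) / 0.68548 ≈ 0.6222

PN ≈ 0.622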